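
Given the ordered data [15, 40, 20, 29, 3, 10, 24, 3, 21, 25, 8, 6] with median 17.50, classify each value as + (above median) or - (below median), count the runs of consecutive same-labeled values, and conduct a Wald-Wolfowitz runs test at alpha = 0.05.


Step 1: Compute median = 17.50; label A = above, B = below.
Labels in order: BAAABBABAABB  (n_A = 6, n_B = 6)
Step 2: Count runs R = 7.
Step 3: Under H0 (random ordering), E[R] = 2*n_A*n_B/(n_A+n_B) + 1 = 2*6*6/12 + 1 = 7.0000.
        Var[R] = 2*n_A*n_B*(2*n_A*n_B - n_A - n_B) / ((n_A+n_B)^2 * (n_A+n_B-1)) = 4320/1584 = 2.7273.
        SD[R] = 1.6514.
Step 4: R = E[R], so z = 0 with no continuity correction.
Step 5: Two-sided p-value via normal approximation = 2*(1 - Phi(|z|)) = 1.000000.
Step 6: alpha = 0.05. fail to reject H0.

R = 7, z = 0.0000, p = 1.000000, fail to reject H0.


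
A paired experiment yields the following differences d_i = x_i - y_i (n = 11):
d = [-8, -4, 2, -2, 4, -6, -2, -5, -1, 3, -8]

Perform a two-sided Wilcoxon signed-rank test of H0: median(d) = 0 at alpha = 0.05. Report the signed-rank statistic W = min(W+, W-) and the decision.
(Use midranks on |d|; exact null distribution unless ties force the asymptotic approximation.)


Step 1: Drop any zero differences (none here) and take |d_i|.
|d| = [8, 4, 2, 2, 4, 6, 2, 5, 1, 3, 8]
Step 2: Midrank |d_i| (ties get averaged ranks).
ranks: |8|->10.5, |4|->6.5, |2|->3, |2|->3, |4|->6.5, |6|->9, |2|->3, |5|->8, |1|->1, |3|->5, |8|->10.5
Step 3: Attach original signs; sum ranks with positive sign and with negative sign.
W+ = 3 + 6.5 + 5 = 14.5
W- = 10.5 + 6.5 + 3 + 9 + 3 + 8 + 1 + 10.5 = 51.5
(Check: W+ + W- = 66 should equal n(n+1)/2 = 66.)
Step 4: Test statistic W = min(W+, W-) = 14.5.
Step 5: Ties in |d|, so use the tie-corrected normal approximation.
        E[W] = n(n+1)/4 = 11*12/4 = 33.
        Tie groups: |d|=2 (t=3), |d|=4 (t=2), |d|=8 (t=2); sum(t^3 - t) = 36.
        Var[W] = n(n+1)(2n+1)/24 - sum(t^3-t)/48 = 3036/24 - 36/48 = 125.75.
        z = (W - E[W]) / sqrt(Var[W]) = (14.5 - 33) / 11.2138 = -1.6497.
        Two-sided p = 2*Phi(z) = 0.098994.
Step 6: alpha = 0.05. fail to reject H0.

W+ = 14.5, W- = 51.5, W = min = 14.5, p = 0.098994, fail to reject H0.


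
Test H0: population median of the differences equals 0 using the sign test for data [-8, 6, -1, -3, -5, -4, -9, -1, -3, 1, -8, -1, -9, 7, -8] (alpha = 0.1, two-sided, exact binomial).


Step 1: Discard zero differences. Original n = 15; n_eff = number of nonzero differences = 15.
Nonzero differences (with sign): -8, +6, -1, -3, -5, -4, -9, -1, -3, +1, -8, -1, -9, +7, -8
Step 2: Count signs: positive = 3, negative = 12.
Step 3: Under H0: P(positive) = 0.5, so the number of positives S ~ Bin(15, 0.5).
Step 4: Two-sided exact p-value = sum of Bin(15,0.5) probabilities at or below the observed probability = 0.035156.
Step 5: alpha = 0.1. reject H0.

n_eff = 15, pos = 3, neg = 12, p = 0.035156, reject H0.


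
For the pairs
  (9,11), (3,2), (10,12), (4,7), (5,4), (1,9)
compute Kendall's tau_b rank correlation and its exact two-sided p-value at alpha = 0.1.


Step 1: Enumerate the 15 unordered pairs (i,j) with i<j and classify each by sign(x_j-x_i) * sign(y_j-y_i).
  (1,2):dx=-6,dy=-9->C; (1,3):dx=+1,dy=+1->C; (1,4):dx=-5,dy=-4->C; (1,5):dx=-4,dy=-7->C
  (1,6):dx=-8,dy=-2->C; (2,3):dx=+7,dy=+10->C; (2,4):dx=+1,dy=+5->C; (2,5):dx=+2,dy=+2->C
  (2,6):dx=-2,dy=+7->D; (3,4):dx=-6,dy=-5->C; (3,5):dx=-5,dy=-8->C; (3,6):dx=-9,dy=-3->C
  (4,5):dx=+1,dy=-3->D; (4,6):dx=-3,dy=+2->D; (5,6):dx=-4,dy=+5->D
Step 2: C = 11, D = 4, total pairs = 15.
Step 3: tau = (C - D)/(n(n-1)/2) = (11 - 4)/15 = 0.466667.
Step 4: Exact two-sided p-value (enumerate n! = 720 permutations of y under H0): p = 0.272222.
Step 5: alpha = 0.1. fail to reject H0.

tau_b = 0.4667 (C=11, D=4), p = 0.272222, fail to reject H0.


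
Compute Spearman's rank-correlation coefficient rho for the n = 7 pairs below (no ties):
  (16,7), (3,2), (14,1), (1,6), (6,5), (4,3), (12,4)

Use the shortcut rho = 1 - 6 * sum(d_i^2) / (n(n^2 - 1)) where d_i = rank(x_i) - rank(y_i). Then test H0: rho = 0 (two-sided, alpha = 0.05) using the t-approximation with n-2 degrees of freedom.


Step 1: Rank x and y separately (midranks; no ties here).
rank(x): 16->7, 3->2, 14->6, 1->1, 6->4, 4->3, 12->5
rank(y): 7->7, 2->2, 1->1, 6->6, 5->5, 3->3, 4->4
Step 2: d_i = R_x(i) - R_y(i); compute d_i^2.
  (7-7)^2=0, (2-2)^2=0, (6-1)^2=25, (1-6)^2=25, (4-5)^2=1, (3-3)^2=0, (5-4)^2=1
sum(d^2) = 52.
Step 3: rho = 1 - 6*52 / (7*(7^2 - 1)) = 1 - 312/336 = 0.071429.
Step 4: Under H0, t = rho * sqrt((n-2)/(1-rho^2)) = 0.1601 ~ t(5).
Step 5: Two-sided p-value from the t-distribution with 5 df = 0.879048.
Step 6: alpha = 0.05. fail to reject H0.

rho = 0.0714, p = 0.879048, fail to reject H0 at alpha = 0.05.


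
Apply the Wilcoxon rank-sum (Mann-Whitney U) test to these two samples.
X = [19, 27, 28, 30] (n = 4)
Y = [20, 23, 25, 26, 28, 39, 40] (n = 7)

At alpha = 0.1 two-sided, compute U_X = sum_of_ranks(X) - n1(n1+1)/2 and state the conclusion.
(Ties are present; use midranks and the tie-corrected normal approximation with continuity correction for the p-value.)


Step 1: Combine and sort all 11 observations; assign midranks.
sorted (value, group): (19,X), (20,Y), (23,Y), (25,Y), (26,Y), (27,X), (28,X), (28,Y), (30,X), (39,Y), (40,Y)
ranks: 19->1, 20->2, 23->3, 25->4, 26->5, 27->6, 28->7.5, 28->7.5, 30->9, 39->10, 40->11
Step 2: Rank sum for X: R1 = 1 + 6 + 7.5 + 9 = 23.5.
Step 3: U_X = R1 - n1(n1+1)/2 = 23.5 - 4*5/2 = 23.5 - 10 = 13.5.
       U_Y = n1*n2 - U_X = 28 - 13.5 = 14.5.
Step 4: Ties are present, so use the tie-corrected normal approximation (with continuity correction) for the p-value.
Step 5: p-value = 1.000000; compare to alpha = 0.1. fail to reject H0.

U_X = 13.5, p = 1.000000, fail to reject H0 at alpha = 0.1.


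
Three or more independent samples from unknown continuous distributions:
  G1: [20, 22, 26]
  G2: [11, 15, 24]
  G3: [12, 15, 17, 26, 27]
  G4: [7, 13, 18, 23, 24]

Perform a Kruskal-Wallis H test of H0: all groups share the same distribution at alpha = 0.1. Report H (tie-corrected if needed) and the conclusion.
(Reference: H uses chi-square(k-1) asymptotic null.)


Step 1: Combine all N = 16 observations and assign midranks.
sorted (value, group, rank): (7,G4,1), (11,G2,2), (12,G3,3), (13,G4,4), (15,G2,5.5), (15,G3,5.5), (17,G3,7), (18,G4,8), (20,G1,9), (22,G1,10), (23,G4,11), (24,G2,12.5), (24,G4,12.5), (26,G1,14.5), (26,G3,14.5), (27,G3,16)
Step 2: Sum ranks within each group.
R_1 = 33.5 (n_1 = 3)
R_2 = 20 (n_2 = 3)
R_3 = 46 (n_3 = 5)
R_4 = 36.5 (n_4 = 5)
Step 3: H = 12/(N(N+1)) * sum(R_i^2/n_i) - 3(N+1)
     = 12/(16*17) * (33.5^2/3 + 20^2/3 + 46^2/5 + 36.5^2/5) - 3*17
     = 0.044118 * 1197.07 - 51
     = 1.811765.
Step 4: Ties present; correction factor C = 1 - 18/(16^3 - 16) = 0.995588. Corrected H = 1.811765 / 0.995588 = 1.819793.
Step 5: Under H0, H ~ chi^2(3); p-value = 0.610637.
Step 6: alpha = 0.1. fail to reject H0.

H = 1.8198, df = 3, p = 0.610637, fail to reject H0.


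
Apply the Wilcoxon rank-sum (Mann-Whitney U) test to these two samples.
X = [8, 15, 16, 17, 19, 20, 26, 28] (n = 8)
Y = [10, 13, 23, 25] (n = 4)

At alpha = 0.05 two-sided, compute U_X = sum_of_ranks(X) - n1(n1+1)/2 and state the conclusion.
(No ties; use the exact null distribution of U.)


Step 1: Combine and sort all 12 observations; assign midranks.
sorted (value, group): (8,X), (10,Y), (13,Y), (15,X), (16,X), (17,X), (19,X), (20,X), (23,Y), (25,Y), (26,X), (28,X)
ranks: 8->1, 10->2, 13->3, 15->4, 16->5, 17->6, 19->7, 20->8, 23->9, 25->10, 26->11, 28->12
Step 2: Rank sum for X: R1 = 1 + 4 + 5 + 6 + 7 + 8 + 11 + 12 = 54.
Step 3: U_X = R1 - n1(n1+1)/2 = 54 - 8*9/2 = 54 - 36 = 18.
       U_Y = n1*n2 - U_X = 32 - 18 = 14.
Step 4: No ties, so the exact null distribution of U (based on enumerating the C(12,8) = 495 equally likely rank assignments) gives the two-sided p-value.
Step 5: p-value = 0.808081; compare to alpha = 0.05. fail to reject H0.

U_X = 18, p = 0.808081, fail to reject H0 at alpha = 0.05.


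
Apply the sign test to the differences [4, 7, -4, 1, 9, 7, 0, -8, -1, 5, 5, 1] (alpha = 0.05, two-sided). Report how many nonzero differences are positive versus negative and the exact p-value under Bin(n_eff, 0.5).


Step 1: Discard zero differences. Original n = 12; n_eff = number of nonzero differences = 11.
Nonzero differences (with sign): +4, +7, -4, +1, +9, +7, -8, -1, +5, +5, +1
Step 2: Count signs: positive = 8, negative = 3.
Step 3: Under H0: P(positive) = 0.5, so the number of positives S ~ Bin(11, 0.5).
Step 4: Two-sided exact p-value = sum of Bin(11,0.5) probabilities at or below the observed probability = 0.226562.
Step 5: alpha = 0.05. fail to reject H0.

n_eff = 11, pos = 8, neg = 3, p = 0.226562, fail to reject H0.


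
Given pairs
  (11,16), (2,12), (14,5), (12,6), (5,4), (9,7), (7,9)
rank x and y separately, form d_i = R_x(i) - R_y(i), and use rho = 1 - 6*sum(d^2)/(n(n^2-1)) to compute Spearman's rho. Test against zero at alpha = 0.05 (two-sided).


Step 1: Rank x and y separately (midranks; no ties here).
rank(x): 11->5, 2->1, 14->7, 12->6, 5->2, 9->4, 7->3
rank(y): 16->7, 12->6, 5->2, 6->3, 4->1, 7->4, 9->5
Step 2: d_i = R_x(i) - R_y(i); compute d_i^2.
  (5-7)^2=4, (1-6)^2=25, (7-2)^2=25, (6-3)^2=9, (2-1)^2=1, (4-4)^2=0, (3-5)^2=4
sum(d^2) = 68.
Step 3: rho = 1 - 6*68 / (7*(7^2 - 1)) = 1 - 408/336 = -0.214286.
Step 4: Under H0, t = rho * sqrt((n-2)/(1-rho^2)) = -0.4906 ~ t(5).
Step 5: Two-sided p-value from the t-distribution with 5 df = 0.644512.
Step 6: alpha = 0.05. fail to reject H0.

rho = -0.2143, p = 0.644512, fail to reject H0 at alpha = 0.05.


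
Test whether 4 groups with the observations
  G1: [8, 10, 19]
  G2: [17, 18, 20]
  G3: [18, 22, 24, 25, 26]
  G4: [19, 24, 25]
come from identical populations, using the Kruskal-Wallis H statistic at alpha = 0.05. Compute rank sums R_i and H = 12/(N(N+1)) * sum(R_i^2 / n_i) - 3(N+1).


Step 1: Combine all N = 14 observations and assign midranks.
sorted (value, group, rank): (8,G1,1), (10,G1,2), (17,G2,3), (18,G2,4.5), (18,G3,4.5), (19,G1,6.5), (19,G4,6.5), (20,G2,8), (22,G3,9), (24,G3,10.5), (24,G4,10.5), (25,G3,12.5), (25,G4,12.5), (26,G3,14)
Step 2: Sum ranks within each group.
R_1 = 9.5 (n_1 = 3)
R_2 = 15.5 (n_2 = 3)
R_3 = 50.5 (n_3 = 5)
R_4 = 29.5 (n_4 = 3)
Step 3: H = 12/(N(N+1)) * sum(R_i^2/n_i) - 3(N+1)
     = 12/(14*15) * (9.5^2/3 + 15.5^2/3 + 50.5^2/5 + 29.5^2/3) - 3*15
     = 0.057143 * 910.3 - 45
     = 7.017143.
Step 4: Ties present; correction factor C = 1 - 24/(14^3 - 14) = 0.991209. Corrected H = 7.017143 / 0.991209 = 7.079379.
Step 5: Under H0, H ~ chi^2(3); p-value = 0.069410.
Step 6: alpha = 0.05. fail to reject H0.

H = 7.0794, df = 3, p = 0.069410, fail to reject H0.


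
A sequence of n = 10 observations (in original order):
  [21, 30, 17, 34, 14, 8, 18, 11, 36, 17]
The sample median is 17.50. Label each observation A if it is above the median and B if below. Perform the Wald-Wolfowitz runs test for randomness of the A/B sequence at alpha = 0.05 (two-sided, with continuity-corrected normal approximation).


Step 1: Compute median = 17.50; label A = above, B = below.
Labels in order: AABABBABAB  (n_A = 5, n_B = 5)
Step 2: Count runs R = 8.
Step 3: Under H0 (random ordering), E[R] = 2*n_A*n_B/(n_A+n_B) + 1 = 2*5*5/10 + 1 = 6.0000.
        Var[R] = 2*n_A*n_B*(2*n_A*n_B - n_A - n_B) / ((n_A+n_B)^2 * (n_A+n_B-1)) = 2000/900 = 2.2222.
        SD[R] = 1.4907.
Step 4: Continuity-corrected z = (R - 0.5 - E[R]) / SD[R] = (8 - 0.5 - 6.0000) / 1.4907 = 1.0062.
Step 5: Two-sided p-value via normal approximation = 2*(1 - Phi(|z|)) = 0.314305.
Step 6: alpha = 0.05. fail to reject H0.

R = 8, z = 1.0062, p = 0.314305, fail to reject H0.


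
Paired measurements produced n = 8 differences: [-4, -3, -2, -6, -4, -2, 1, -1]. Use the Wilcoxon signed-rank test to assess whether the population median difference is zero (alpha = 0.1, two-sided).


Step 1: Drop any zero differences (none here) and take |d_i|.
|d| = [4, 3, 2, 6, 4, 2, 1, 1]
Step 2: Midrank |d_i| (ties get averaged ranks).
ranks: |4|->6.5, |3|->5, |2|->3.5, |6|->8, |4|->6.5, |2|->3.5, |1|->1.5, |1|->1.5
Step 3: Attach original signs; sum ranks with positive sign and with negative sign.
W+ = 1.5 = 1.5
W- = 6.5 + 5 + 3.5 + 8 + 6.5 + 3.5 + 1.5 = 34.5
(Check: W+ + W- = 36 should equal n(n+1)/2 = 36.)
Step 4: Test statistic W = min(W+, W-) = 1.5.
Step 5: Ties in |d|, so use the tie-corrected normal approximation.
        E[W] = n(n+1)/4 = 8*9/4 = 18.
        Tie groups: |d|=1 (t=2), |d|=2 (t=2), |d|=4 (t=2); sum(t^3 - t) = 18.
        Var[W] = n(n+1)(2n+1)/24 - sum(t^3-t)/48 = 1224/24 - 18/48 = 50.625.
        z = (W - E[W]) / sqrt(Var[W]) = (1.5 - 18) / 7.1151 = -2.3190.
        Two-sided p = 2*Phi(z) = 0.020395.
Step 6: alpha = 0.1. reject H0.

W+ = 1.5, W- = 34.5, W = min = 1.5, p = 0.020395, reject H0.


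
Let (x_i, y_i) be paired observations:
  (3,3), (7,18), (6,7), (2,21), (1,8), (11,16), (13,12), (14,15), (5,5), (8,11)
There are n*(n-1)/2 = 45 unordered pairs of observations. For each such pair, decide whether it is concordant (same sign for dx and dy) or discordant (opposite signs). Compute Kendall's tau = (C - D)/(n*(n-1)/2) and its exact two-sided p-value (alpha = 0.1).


Step 1: Enumerate the 45 unordered pairs (i,j) with i<j and classify each by sign(x_j-x_i) * sign(y_j-y_i).
  (1,2):dx=+4,dy=+15->C; (1,3):dx=+3,dy=+4->C; (1,4):dx=-1,dy=+18->D; (1,5):dx=-2,dy=+5->D
  (1,6):dx=+8,dy=+13->C; (1,7):dx=+10,dy=+9->C; (1,8):dx=+11,dy=+12->C; (1,9):dx=+2,dy=+2->C
  (1,10):dx=+5,dy=+8->C; (2,3):dx=-1,dy=-11->C; (2,4):dx=-5,dy=+3->D; (2,5):dx=-6,dy=-10->C
  (2,6):dx=+4,dy=-2->D; (2,7):dx=+6,dy=-6->D; (2,8):dx=+7,dy=-3->D; (2,9):dx=-2,dy=-13->C
  (2,10):dx=+1,dy=-7->D; (3,4):dx=-4,dy=+14->D; (3,5):dx=-5,dy=+1->D; (3,6):dx=+5,dy=+9->C
  (3,7):dx=+7,dy=+5->C; (3,8):dx=+8,dy=+8->C; (3,9):dx=-1,dy=-2->C; (3,10):dx=+2,dy=+4->C
  (4,5):dx=-1,dy=-13->C; (4,6):dx=+9,dy=-5->D; (4,7):dx=+11,dy=-9->D; (4,8):dx=+12,dy=-6->D
  (4,9):dx=+3,dy=-16->D; (4,10):dx=+6,dy=-10->D; (5,6):dx=+10,dy=+8->C; (5,7):dx=+12,dy=+4->C
  (5,8):dx=+13,dy=+7->C; (5,9):dx=+4,dy=-3->D; (5,10):dx=+7,dy=+3->C; (6,7):dx=+2,dy=-4->D
  (6,8):dx=+3,dy=-1->D; (6,9):dx=-6,dy=-11->C; (6,10):dx=-3,dy=-5->C; (7,8):dx=+1,dy=+3->C
  (7,9):dx=-8,dy=-7->C; (7,10):dx=-5,dy=-1->C; (8,9):dx=-9,dy=-10->C; (8,10):dx=-6,dy=-4->C
  (9,10):dx=+3,dy=+6->C
Step 2: C = 28, D = 17, total pairs = 45.
Step 3: tau = (C - D)/(n(n-1)/2) = (28 - 17)/45 = 0.244444.
Step 4: Exact two-sided p-value (enumerate n! = 3628800 permutations of y under H0): p = 0.380720.
Step 5: alpha = 0.1. fail to reject H0.

tau_b = 0.2444 (C=28, D=17), p = 0.380720, fail to reject H0.


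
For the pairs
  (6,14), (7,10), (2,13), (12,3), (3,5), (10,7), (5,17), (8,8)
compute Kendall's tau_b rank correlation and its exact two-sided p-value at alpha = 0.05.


Step 1: Enumerate the 28 unordered pairs (i,j) with i<j and classify each by sign(x_j-x_i) * sign(y_j-y_i).
  (1,2):dx=+1,dy=-4->D; (1,3):dx=-4,dy=-1->C; (1,4):dx=+6,dy=-11->D; (1,5):dx=-3,dy=-9->C
  (1,6):dx=+4,dy=-7->D; (1,7):dx=-1,dy=+3->D; (1,8):dx=+2,dy=-6->D; (2,3):dx=-5,dy=+3->D
  (2,4):dx=+5,dy=-7->D; (2,5):dx=-4,dy=-5->C; (2,6):dx=+3,dy=-3->D; (2,7):dx=-2,dy=+7->D
  (2,8):dx=+1,dy=-2->D; (3,4):dx=+10,dy=-10->D; (3,5):dx=+1,dy=-8->D; (3,6):dx=+8,dy=-6->D
  (3,7):dx=+3,dy=+4->C; (3,8):dx=+6,dy=-5->D; (4,5):dx=-9,dy=+2->D; (4,6):dx=-2,dy=+4->D
  (4,7):dx=-7,dy=+14->D; (4,8):dx=-4,dy=+5->D; (5,6):dx=+7,dy=+2->C; (5,7):dx=+2,dy=+12->C
  (5,8):dx=+5,dy=+3->C; (6,7):dx=-5,dy=+10->D; (6,8):dx=-2,dy=+1->D; (7,8):dx=+3,dy=-9->D
Step 2: C = 7, D = 21, total pairs = 28.
Step 3: tau = (C - D)/(n(n-1)/2) = (7 - 21)/28 = -0.500000.
Step 4: Exact two-sided p-value (enumerate n! = 40320 permutations of y under H0): p = 0.108681.
Step 5: alpha = 0.05. fail to reject H0.

tau_b = -0.5000 (C=7, D=21), p = 0.108681, fail to reject H0.


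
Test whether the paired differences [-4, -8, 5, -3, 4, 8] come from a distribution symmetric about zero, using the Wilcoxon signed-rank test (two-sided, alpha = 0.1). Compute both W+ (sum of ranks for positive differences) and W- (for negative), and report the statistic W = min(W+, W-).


Step 1: Drop any zero differences (none here) and take |d_i|.
|d| = [4, 8, 5, 3, 4, 8]
Step 2: Midrank |d_i| (ties get averaged ranks).
ranks: |4|->2.5, |8|->5.5, |5|->4, |3|->1, |4|->2.5, |8|->5.5
Step 3: Attach original signs; sum ranks with positive sign and with negative sign.
W+ = 4 + 2.5 + 5.5 = 12
W- = 2.5 + 5.5 + 1 = 9
(Check: W+ + W- = 21 should equal n(n+1)/2 = 21.)
Step 4: Test statistic W = min(W+, W-) = 9.
Step 5: Ties in |d|, so use the tie-corrected normal approximation.
        E[W] = n(n+1)/4 = 6*7/4 = 10.5.
        Tie groups: |d|=4 (t=2), |d|=8 (t=2); sum(t^3 - t) = 12.
        Var[W] = n(n+1)(2n+1)/24 - sum(t^3-t)/48 = 546/24 - 12/48 = 22.5.
        z = (W - E[W]) / sqrt(Var[W]) = (9 - 10.5) / 4.7434 = -0.3162.
        Two-sided p = 2*Phi(z) = 0.751830.
Step 6: alpha = 0.1. fail to reject H0.

W+ = 12, W- = 9, W = min = 9, p = 0.751830, fail to reject H0.


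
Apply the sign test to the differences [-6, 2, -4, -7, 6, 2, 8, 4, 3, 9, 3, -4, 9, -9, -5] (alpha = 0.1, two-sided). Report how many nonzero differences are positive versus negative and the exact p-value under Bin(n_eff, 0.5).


Step 1: Discard zero differences. Original n = 15; n_eff = number of nonzero differences = 15.
Nonzero differences (with sign): -6, +2, -4, -7, +6, +2, +8, +4, +3, +9, +3, -4, +9, -9, -5
Step 2: Count signs: positive = 9, negative = 6.
Step 3: Under H0: P(positive) = 0.5, so the number of positives S ~ Bin(15, 0.5).
Step 4: Two-sided exact p-value = sum of Bin(15,0.5) probabilities at or below the observed probability = 0.607239.
Step 5: alpha = 0.1. fail to reject H0.

n_eff = 15, pos = 9, neg = 6, p = 0.607239, fail to reject H0.


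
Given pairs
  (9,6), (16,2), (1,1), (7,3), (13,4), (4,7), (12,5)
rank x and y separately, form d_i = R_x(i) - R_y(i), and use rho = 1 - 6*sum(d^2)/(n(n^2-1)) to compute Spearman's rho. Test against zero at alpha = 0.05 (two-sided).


Step 1: Rank x and y separately (midranks; no ties here).
rank(x): 9->4, 16->7, 1->1, 7->3, 13->6, 4->2, 12->5
rank(y): 6->6, 2->2, 1->1, 3->3, 4->4, 7->7, 5->5
Step 2: d_i = R_x(i) - R_y(i); compute d_i^2.
  (4-6)^2=4, (7-2)^2=25, (1-1)^2=0, (3-3)^2=0, (6-4)^2=4, (2-7)^2=25, (5-5)^2=0
sum(d^2) = 58.
Step 3: rho = 1 - 6*58 / (7*(7^2 - 1)) = 1 - 348/336 = -0.035714.
Step 4: Under H0, t = rho * sqrt((n-2)/(1-rho^2)) = -0.0799 ~ t(5).
Step 5: Two-sided p-value from the t-distribution with 5 df = 0.939408.
Step 6: alpha = 0.05. fail to reject H0.

rho = -0.0357, p = 0.939408, fail to reject H0 at alpha = 0.05.


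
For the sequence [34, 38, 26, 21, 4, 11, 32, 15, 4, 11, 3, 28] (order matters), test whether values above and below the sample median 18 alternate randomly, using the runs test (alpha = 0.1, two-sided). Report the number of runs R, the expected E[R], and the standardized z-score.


Step 1: Compute median = 18; label A = above, B = below.
Labels in order: AAAABBABBBBA  (n_A = 6, n_B = 6)
Step 2: Count runs R = 5.
Step 3: Under H0 (random ordering), E[R] = 2*n_A*n_B/(n_A+n_B) + 1 = 2*6*6/12 + 1 = 7.0000.
        Var[R] = 2*n_A*n_B*(2*n_A*n_B - n_A - n_B) / ((n_A+n_B)^2 * (n_A+n_B-1)) = 4320/1584 = 2.7273.
        SD[R] = 1.6514.
Step 4: Continuity-corrected z = (R + 0.5 - E[R]) / SD[R] = (5 + 0.5 - 7.0000) / 1.6514 = -0.9083.
Step 5: Two-sided p-value via normal approximation = 2*(1 - Phi(|z|)) = 0.363722.
Step 6: alpha = 0.1. fail to reject H0.

R = 5, z = -0.9083, p = 0.363722, fail to reject H0.


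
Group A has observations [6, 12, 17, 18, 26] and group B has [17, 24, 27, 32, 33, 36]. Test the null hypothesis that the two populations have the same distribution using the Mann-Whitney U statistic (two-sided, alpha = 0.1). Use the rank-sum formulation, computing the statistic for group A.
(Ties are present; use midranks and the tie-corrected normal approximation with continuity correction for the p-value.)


Step 1: Combine and sort all 11 observations; assign midranks.
sorted (value, group): (6,X), (12,X), (17,X), (17,Y), (18,X), (24,Y), (26,X), (27,Y), (32,Y), (33,Y), (36,Y)
ranks: 6->1, 12->2, 17->3.5, 17->3.5, 18->5, 24->6, 26->7, 27->8, 32->9, 33->10, 36->11
Step 2: Rank sum for X: R1 = 1 + 2 + 3.5 + 5 + 7 = 18.5.
Step 3: U_X = R1 - n1(n1+1)/2 = 18.5 - 5*6/2 = 18.5 - 15 = 3.5.
       U_Y = n1*n2 - U_X = 30 - 3.5 = 26.5.
Step 4: Ties are present, so use the tie-corrected normal approximation (with continuity correction) for the p-value.
Step 5: p-value = 0.044126; compare to alpha = 0.1. reject H0.

U_X = 3.5, p = 0.044126, reject H0 at alpha = 0.1.


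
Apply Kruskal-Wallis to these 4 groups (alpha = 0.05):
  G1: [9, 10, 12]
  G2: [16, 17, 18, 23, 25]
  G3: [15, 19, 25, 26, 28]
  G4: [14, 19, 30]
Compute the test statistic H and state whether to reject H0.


Step 1: Combine all N = 16 observations and assign midranks.
sorted (value, group, rank): (9,G1,1), (10,G1,2), (12,G1,3), (14,G4,4), (15,G3,5), (16,G2,6), (17,G2,7), (18,G2,8), (19,G3,9.5), (19,G4,9.5), (23,G2,11), (25,G2,12.5), (25,G3,12.5), (26,G3,14), (28,G3,15), (30,G4,16)
Step 2: Sum ranks within each group.
R_1 = 6 (n_1 = 3)
R_2 = 44.5 (n_2 = 5)
R_3 = 56 (n_3 = 5)
R_4 = 29.5 (n_4 = 3)
Step 3: H = 12/(N(N+1)) * sum(R_i^2/n_i) - 3(N+1)
     = 12/(16*17) * (6^2/3 + 44.5^2/5 + 56^2/5 + 29.5^2/3) - 3*17
     = 0.044118 * 1325.33 - 51
     = 7.470588.
Step 4: Ties present; correction factor C = 1 - 12/(16^3 - 16) = 0.997059. Corrected H = 7.470588 / 0.997059 = 7.492625.
Step 5: Under H0, H ~ chi^2(3); p-value = 0.057748.
Step 6: alpha = 0.05. fail to reject H0.

H = 7.4926, df = 3, p = 0.057748, fail to reject H0.


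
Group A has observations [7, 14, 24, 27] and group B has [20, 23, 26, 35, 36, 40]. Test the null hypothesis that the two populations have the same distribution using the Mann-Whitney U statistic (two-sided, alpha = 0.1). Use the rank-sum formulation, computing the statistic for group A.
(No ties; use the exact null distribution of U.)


Step 1: Combine and sort all 10 observations; assign midranks.
sorted (value, group): (7,X), (14,X), (20,Y), (23,Y), (24,X), (26,Y), (27,X), (35,Y), (36,Y), (40,Y)
ranks: 7->1, 14->2, 20->3, 23->4, 24->5, 26->6, 27->7, 35->8, 36->9, 40->10
Step 2: Rank sum for X: R1 = 1 + 2 + 5 + 7 = 15.
Step 3: U_X = R1 - n1(n1+1)/2 = 15 - 4*5/2 = 15 - 10 = 5.
       U_Y = n1*n2 - U_X = 24 - 5 = 19.
Step 4: No ties, so the exact null distribution of U (based on enumerating the C(10,4) = 210 equally likely rank assignments) gives the two-sided p-value.
Step 5: p-value = 0.171429; compare to alpha = 0.1. fail to reject H0.

U_X = 5, p = 0.171429, fail to reject H0 at alpha = 0.1.


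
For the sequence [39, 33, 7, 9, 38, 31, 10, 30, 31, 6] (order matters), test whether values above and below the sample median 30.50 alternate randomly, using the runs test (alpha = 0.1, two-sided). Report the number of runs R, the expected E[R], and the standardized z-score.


Step 1: Compute median = 30.50; label A = above, B = below.
Labels in order: AABBAABBAB  (n_A = 5, n_B = 5)
Step 2: Count runs R = 6.
Step 3: Under H0 (random ordering), E[R] = 2*n_A*n_B/(n_A+n_B) + 1 = 2*5*5/10 + 1 = 6.0000.
        Var[R] = 2*n_A*n_B*(2*n_A*n_B - n_A - n_B) / ((n_A+n_B)^2 * (n_A+n_B-1)) = 2000/900 = 2.2222.
        SD[R] = 1.4907.
Step 4: R = E[R], so z = 0 with no continuity correction.
Step 5: Two-sided p-value via normal approximation = 2*(1 - Phi(|z|)) = 1.000000.
Step 6: alpha = 0.1. fail to reject H0.

R = 6, z = 0.0000, p = 1.000000, fail to reject H0.


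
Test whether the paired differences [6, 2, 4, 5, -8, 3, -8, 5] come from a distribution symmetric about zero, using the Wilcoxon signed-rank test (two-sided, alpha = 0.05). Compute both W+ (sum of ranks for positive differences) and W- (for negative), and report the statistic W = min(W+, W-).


Step 1: Drop any zero differences (none here) and take |d_i|.
|d| = [6, 2, 4, 5, 8, 3, 8, 5]
Step 2: Midrank |d_i| (ties get averaged ranks).
ranks: |6|->6, |2|->1, |4|->3, |5|->4.5, |8|->7.5, |3|->2, |8|->7.5, |5|->4.5
Step 3: Attach original signs; sum ranks with positive sign and with negative sign.
W+ = 6 + 1 + 3 + 4.5 + 2 + 4.5 = 21
W- = 7.5 + 7.5 = 15
(Check: W+ + W- = 36 should equal n(n+1)/2 = 36.)
Step 4: Test statistic W = min(W+, W-) = 15.
Step 5: Ties in |d|, so use the tie-corrected normal approximation.
        E[W] = n(n+1)/4 = 8*9/4 = 18.
        Tie groups: |d|=5 (t=2), |d|=8 (t=2); sum(t^3 - t) = 12.
        Var[W] = n(n+1)(2n+1)/24 - sum(t^3-t)/48 = 1224/24 - 12/48 = 50.75.
        z = (W - E[W]) / sqrt(Var[W]) = (15 - 18) / 7.1239 = -0.4211.
        Two-sided p = 2*Phi(z) = 0.673669.
Step 6: alpha = 0.05. fail to reject H0.

W+ = 21, W- = 15, W = min = 15, p = 0.673669, fail to reject H0.


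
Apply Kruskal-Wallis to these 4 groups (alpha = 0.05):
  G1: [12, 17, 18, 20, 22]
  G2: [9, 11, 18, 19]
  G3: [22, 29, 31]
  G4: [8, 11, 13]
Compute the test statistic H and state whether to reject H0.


Step 1: Combine all N = 15 observations and assign midranks.
sorted (value, group, rank): (8,G4,1), (9,G2,2), (11,G2,3.5), (11,G4,3.5), (12,G1,5), (13,G4,6), (17,G1,7), (18,G1,8.5), (18,G2,8.5), (19,G2,10), (20,G1,11), (22,G1,12.5), (22,G3,12.5), (29,G3,14), (31,G3,15)
Step 2: Sum ranks within each group.
R_1 = 44 (n_1 = 5)
R_2 = 24 (n_2 = 4)
R_3 = 41.5 (n_3 = 3)
R_4 = 10.5 (n_4 = 3)
Step 3: H = 12/(N(N+1)) * sum(R_i^2/n_i) - 3(N+1)
     = 12/(15*16) * (44^2/5 + 24^2/4 + 41.5^2/3 + 10.5^2/3) - 3*16
     = 0.050000 * 1142.03 - 48
     = 9.101667.
Step 4: Ties present; correction factor C = 1 - 18/(15^3 - 15) = 0.994643. Corrected H = 9.101667 / 0.994643 = 9.150688.
Step 5: Under H0, H ~ chi^2(3); p-value = 0.027353.
Step 6: alpha = 0.05. reject H0.

H = 9.1507, df = 3, p = 0.027353, reject H0.


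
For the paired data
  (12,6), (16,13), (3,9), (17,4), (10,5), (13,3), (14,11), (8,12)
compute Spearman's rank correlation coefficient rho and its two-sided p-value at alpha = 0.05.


Step 1: Rank x and y separately (midranks; no ties here).
rank(x): 12->4, 16->7, 3->1, 17->8, 10->3, 13->5, 14->6, 8->2
rank(y): 6->4, 13->8, 9->5, 4->2, 5->3, 3->1, 11->6, 12->7
Step 2: d_i = R_x(i) - R_y(i); compute d_i^2.
  (4-4)^2=0, (7-8)^2=1, (1-5)^2=16, (8-2)^2=36, (3-3)^2=0, (5-1)^2=16, (6-6)^2=0, (2-7)^2=25
sum(d^2) = 94.
Step 3: rho = 1 - 6*94 / (8*(8^2 - 1)) = 1 - 564/504 = -0.119048.
Step 4: Under H0, t = rho * sqrt((n-2)/(1-rho^2)) = -0.2937 ~ t(6).
Step 5: Two-sided p-value from the t-distribution with 6 df = 0.778886.
Step 6: alpha = 0.05. fail to reject H0.

rho = -0.1190, p = 0.778886, fail to reject H0 at alpha = 0.05.


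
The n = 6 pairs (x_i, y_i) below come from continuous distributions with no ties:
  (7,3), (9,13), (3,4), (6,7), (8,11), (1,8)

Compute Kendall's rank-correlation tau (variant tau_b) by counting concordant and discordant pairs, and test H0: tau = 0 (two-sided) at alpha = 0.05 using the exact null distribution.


Step 1: Enumerate the 15 unordered pairs (i,j) with i<j and classify each by sign(x_j-x_i) * sign(y_j-y_i).
  (1,2):dx=+2,dy=+10->C; (1,3):dx=-4,dy=+1->D; (1,4):dx=-1,dy=+4->D; (1,5):dx=+1,dy=+8->C
  (1,6):dx=-6,dy=+5->D; (2,3):dx=-6,dy=-9->C; (2,4):dx=-3,dy=-6->C; (2,5):dx=-1,dy=-2->C
  (2,6):dx=-8,dy=-5->C; (3,4):dx=+3,dy=+3->C; (3,5):dx=+5,dy=+7->C; (3,6):dx=-2,dy=+4->D
  (4,5):dx=+2,dy=+4->C; (4,6):dx=-5,dy=+1->D; (5,6):dx=-7,dy=-3->C
Step 2: C = 10, D = 5, total pairs = 15.
Step 3: tau = (C - D)/(n(n-1)/2) = (10 - 5)/15 = 0.333333.
Step 4: Exact two-sided p-value (enumerate n! = 720 permutations of y under H0): p = 0.469444.
Step 5: alpha = 0.05. fail to reject H0.

tau_b = 0.3333 (C=10, D=5), p = 0.469444, fail to reject H0.


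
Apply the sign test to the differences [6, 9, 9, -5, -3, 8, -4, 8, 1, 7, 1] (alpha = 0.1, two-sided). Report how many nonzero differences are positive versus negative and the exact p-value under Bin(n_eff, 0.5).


Step 1: Discard zero differences. Original n = 11; n_eff = number of nonzero differences = 11.
Nonzero differences (with sign): +6, +9, +9, -5, -3, +8, -4, +8, +1, +7, +1
Step 2: Count signs: positive = 8, negative = 3.
Step 3: Under H0: P(positive) = 0.5, so the number of positives S ~ Bin(11, 0.5).
Step 4: Two-sided exact p-value = sum of Bin(11,0.5) probabilities at or below the observed probability = 0.226562.
Step 5: alpha = 0.1. fail to reject H0.

n_eff = 11, pos = 8, neg = 3, p = 0.226562, fail to reject H0.


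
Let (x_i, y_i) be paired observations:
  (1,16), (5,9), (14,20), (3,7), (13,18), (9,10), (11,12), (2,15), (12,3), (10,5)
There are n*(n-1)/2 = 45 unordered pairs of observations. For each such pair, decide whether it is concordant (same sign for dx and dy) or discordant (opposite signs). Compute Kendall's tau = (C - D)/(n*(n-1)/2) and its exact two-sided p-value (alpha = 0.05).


Step 1: Enumerate the 45 unordered pairs (i,j) with i<j and classify each by sign(x_j-x_i) * sign(y_j-y_i).
  (1,2):dx=+4,dy=-7->D; (1,3):dx=+13,dy=+4->C; (1,4):dx=+2,dy=-9->D; (1,5):dx=+12,dy=+2->C
  (1,6):dx=+8,dy=-6->D; (1,7):dx=+10,dy=-4->D; (1,8):dx=+1,dy=-1->D; (1,9):dx=+11,dy=-13->D
  (1,10):dx=+9,dy=-11->D; (2,3):dx=+9,dy=+11->C; (2,4):dx=-2,dy=-2->C; (2,5):dx=+8,dy=+9->C
  (2,6):dx=+4,dy=+1->C; (2,7):dx=+6,dy=+3->C; (2,8):dx=-3,dy=+6->D; (2,9):dx=+7,dy=-6->D
  (2,10):dx=+5,dy=-4->D; (3,4):dx=-11,dy=-13->C; (3,5):dx=-1,dy=-2->C; (3,6):dx=-5,dy=-10->C
  (3,7):dx=-3,dy=-8->C; (3,8):dx=-12,dy=-5->C; (3,9):dx=-2,dy=-17->C; (3,10):dx=-4,dy=-15->C
  (4,5):dx=+10,dy=+11->C; (4,6):dx=+6,dy=+3->C; (4,7):dx=+8,dy=+5->C; (4,8):dx=-1,dy=+8->D
  (4,9):dx=+9,dy=-4->D; (4,10):dx=+7,dy=-2->D; (5,6):dx=-4,dy=-8->C; (5,7):dx=-2,dy=-6->C
  (5,8):dx=-11,dy=-3->C; (5,9):dx=-1,dy=-15->C; (5,10):dx=-3,dy=-13->C; (6,7):dx=+2,dy=+2->C
  (6,8):dx=-7,dy=+5->D; (6,9):dx=+3,dy=-7->D; (6,10):dx=+1,dy=-5->D; (7,8):dx=-9,dy=+3->D
  (7,9):dx=+1,dy=-9->D; (7,10):dx=-1,dy=-7->C; (8,9):dx=+10,dy=-12->D; (8,10):dx=+8,dy=-10->D
  (9,10):dx=-2,dy=+2->D
Step 2: C = 24, D = 21, total pairs = 45.
Step 3: tau = (C - D)/(n(n-1)/2) = (24 - 21)/45 = 0.066667.
Step 4: Exact two-sided p-value (enumerate n! = 3628800 permutations of y under H0): p = 0.861801.
Step 5: alpha = 0.05. fail to reject H0.

tau_b = 0.0667 (C=24, D=21), p = 0.861801, fail to reject H0.


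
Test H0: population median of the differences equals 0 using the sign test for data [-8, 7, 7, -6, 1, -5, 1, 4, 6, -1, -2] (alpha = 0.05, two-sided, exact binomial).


Step 1: Discard zero differences. Original n = 11; n_eff = number of nonzero differences = 11.
Nonzero differences (with sign): -8, +7, +7, -6, +1, -5, +1, +4, +6, -1, -2
Step 2: Count signs: positive = 6, negative = 5.
Step 3: Under H0: P(positive) = 0.5, so the number of positives S ~ Bin(11, 0.5).
Step 4: Two-sided exact p-value = sum of Bin(11,0.5) probabilities at or below the observed probability = 1.000000.
Step 5: alpha = 0.05. fail to reject H0.

n_eff = 11, pos = 6, neg = 5, p = 1.000000, fail to reject H0.


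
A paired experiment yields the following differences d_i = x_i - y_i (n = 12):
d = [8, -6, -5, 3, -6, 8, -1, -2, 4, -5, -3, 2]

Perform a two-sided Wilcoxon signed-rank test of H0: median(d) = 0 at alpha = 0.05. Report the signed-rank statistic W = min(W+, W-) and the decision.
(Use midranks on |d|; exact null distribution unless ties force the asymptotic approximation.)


Step 1: Drop any zero differences (none here) and take |d_i|.
|d| = [8, 6, 5, 3, 6, 8, 1, 2, 4, 5, 3, 2]
Step 2: Midrank |d_i| (ties get averaged ranks).
ranks: |8|->11.5, |6|->9.5, |5|->7.5, |3|->4.5, |6|->9.5, |8|->11.5, |1|->1, |2|->2.5, |4|->6, |5|->7.5, |3|->4.5, |2|->2.5
Step 3: Attach original signs; sum ranks with positive sign and with negative sign.
W+ = 11.5 + 4.5 + 11.5 + 6 + 2.5 = 36
W- = 9.5 + 7.5 + 9.5 + 1 + 2.5 + 7.5 + 4.5 = 42
(Check: W+ + W- = 78 should equal n(n+1)/2 = 78.)
Step 4: Test statistic W = min(W+, W-) = 36.
Step 5: Ties in |d|, so use the tie-corrected normal approximation.
        E[W] = n(n+1)/4 = 12*13/4 = 39.
        Tie groups: |d|=2 (t=2), |d|=3 (t=2), |d|=5 (t=2), |d|=6 (t=2), |d|=8 (t=2); sum(t^3 - t) = 30.
        Var[W] = n(n+1)(2n+1)/24 - sum(t^3-t)/48 = 3900/24 - 30/48 = 161.875.
        z = (W - E[W]) / sqrt(Var[W]) = (36 - 39) / 12.7230 = -0.2358.
        Two-sided p = 2*Phi(z) = 0.813593.
Step 6: alpha = 0.05. fail to reject H0.

W+ = 36, W- = 42, W = min = 36, p = 0.813593, fail to reject H0.


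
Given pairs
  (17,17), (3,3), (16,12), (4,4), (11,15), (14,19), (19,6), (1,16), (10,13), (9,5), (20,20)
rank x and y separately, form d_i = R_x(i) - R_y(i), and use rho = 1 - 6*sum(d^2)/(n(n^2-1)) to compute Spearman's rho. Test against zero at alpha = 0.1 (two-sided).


Step 1: Rank x and y separately (midranks; no ties here).
rank(x): 17->9, 3->2, 16->8, 4->3, 11->6, 14->7, 19->10, 1->1, 10->5, 9->4, 20->11
rank(y): 17->9, 3->1, 12->5, 4->2, 15->7, 19->10, 6->4, 16->8, 13->6, 5->3, 20->11
Step 2: d_i = R_x(i) - R_y(i); compute d_i^2.
  (9-9)^2=0, (2-1)^2=1, (8-5)^2=9, (3-2)^2=1, (6-7)^2=1, (7-10)^2=9, (10-4)^2=36, (1-8)^2=49, (5-6)^2=1, (4-3)^2=1, (11-11)^2=0
sum(d^2) = 108.
Step 3: rho = 1 - 6*108 / (11*(11^2 - 1)) = 1 - 648/1320 = 0.509091.
Step 4: Under H0, t = rho * sqrt((n-2)/(1-rho^2)) = 1.7744 ~ t(9).
Step 5: Two-sided p-value from the t-distribution with 9 df = 0.109737.
Step 6: alpha = 0.1. fail to reject H0.

rho = 0.5091, p = 0.109737, fail to reject H0 at alpha = 0.1.


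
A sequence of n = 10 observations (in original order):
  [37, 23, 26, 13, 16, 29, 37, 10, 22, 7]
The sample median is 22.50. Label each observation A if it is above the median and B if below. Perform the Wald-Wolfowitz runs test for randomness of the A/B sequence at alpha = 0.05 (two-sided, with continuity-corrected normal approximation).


Step 1: Compute median = 22.50; label A = above, B = below.
Labels in order: AAABBAABBB  (n_A = 5, n_B = 5)
Step 2: Count runs R = 4.
Step 3: Under H0 (random ordering), E[R] = 2*n_A*n_B/(n_A+n_B) + 1 = 2*5*5/10 + 1 = 6.0000.
        Var[R] = 2*n_A*n_B*(2*n_A*n_B - n_A - n_B) / ((n_A+n_B)^2 * (n_A+n_B-1)) = 2000/900 = 2.2222.
        SD[R] = 1.4907.
Step 4: Continuity-corrected z = (R + 0.5 - E[R]) / SD[R] = (4 + 0.5 - 6.0000) / 1.4907 = -1.0062.
Step 5: Two-sided p-value via normal approximation = 2*(1 - Phi(|z|)) = 0.314305.
Step 6: alpha = 0.05. fail to reject H0.

R = 4, z = -1.0062, p = 0.314305, fail to reject H0.


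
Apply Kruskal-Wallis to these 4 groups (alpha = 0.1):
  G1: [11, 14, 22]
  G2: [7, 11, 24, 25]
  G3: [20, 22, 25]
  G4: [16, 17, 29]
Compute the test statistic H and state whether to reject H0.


Step 1: Combine all N = 13 observations and assign midranks.
sorted (value, group, rank): (7,G2,1), (11,G1,2.5), (11,G2,2.5), (14,G1,4), (16,G4,5), (17,G4,6), (20,G3,7), (22,G1,8.5), (22,G3,8.5), (24,G2,10), (25,G2,11.5), (25,G3,11.5), (29,G4,13)
Step 2: Sum ranks within each group.
R_1 = 15 (n_1 = 3)
R_2 = 25 (n_2 = 4)
R_3 = 27 (n_3 = 3)
R_4 = 24 (n_4 = 3)
Step 3: H = 12/(N(N+1)) * sum(R_i^2/n_i) - 3(N+1)
     = 12/(13*14) * (15^2/3 + 25^2/4 + 27^2/3 + 24^2/3) - 3*14
     = 0.065934 * 666.25 - 42
     = 1.928571.
Step 4: Ties present; correction factor C = 1 - 18/(13^3 - 13) = 0.991758. Corrected H = 1.928571 / 0.991758 = 1.944598.
Step 5: Under H0, H ~ chi^2(3); p-value = 0.583985.
Step 6: alpha = 0.1. fail to reject H0.

H = 1.9446, df = 3, p = 0.583985, fail to reject H0.


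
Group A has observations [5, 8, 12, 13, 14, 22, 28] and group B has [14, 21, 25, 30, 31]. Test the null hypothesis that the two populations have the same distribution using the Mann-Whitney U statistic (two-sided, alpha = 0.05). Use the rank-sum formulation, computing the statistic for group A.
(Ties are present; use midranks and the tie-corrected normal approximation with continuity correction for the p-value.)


Step 1: Combine and sort all 12 observations; assign midranks.
sorted (value, group): (5,X), (8,X), (12,X), (13,X), (14,X), (14,Y), (21,Y), (22,X), (25,Y), (28,X), (30,Y), (31,Y)
ranks: 5->1, 8->2, 12->3, 13->4, 14->5.5, 14->5.5, 21->7, 22->8, 25->9, 28->10, 30->11, 31->12
Step 2: Rank sum for X: R1 = 1 + 2 + 3 + 4 + 5.5 + 8 + 10 = 33.5.
Step 3: U_X = R1 - n1(n1+1)/2 = 33.5 - 7*8/2 = 33.5 - 28 = 5.5.
       U_Y = n1*n2 - U_X = 35 - 5.5 = 29.5.
Step 4: Ties are present, so use the tie-corrected normal approximation (with continuity correction) for the p-value.
Step 5: p-value = 0.061363; compare to alpha = 0.05. fail to reject H0.

U_X = 5.5, p = 0.061363, fail to reject H0 at alpha = 0.05.


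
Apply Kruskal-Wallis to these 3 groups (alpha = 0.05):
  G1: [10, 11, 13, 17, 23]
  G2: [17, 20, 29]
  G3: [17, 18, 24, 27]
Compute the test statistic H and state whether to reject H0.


Step 1: Combine all N = 12 observations and assign midranks.
sorted (value, group, rank): (10,G1,1), (11,G1,2), (13,G1,3), (17,G1,5), (17,G2,5), (17,G3,5), (18,G3,7), (20,G2,8), (23,G1,9), (24,G3,10), (27,G3,11), (29,G2,12)
Step 2: Sum ranks within each group.
R_1 = 20 (n_1 = 5)
R_2 = 25 (n_2 = 3)
R_3 = 33 (n_3 = 4)
Step 3: H = 12/(N(N+1)) * sum(R_i^2/n_i) - 3(N+1)
     = 12/(12*13) * (20^2/5 + 25^2/3 + 33^2/4) - 3*13
     = 0.076923 * 560.583 - 39
     = 4.121795.
Step 4: Ties present; correction factor C = 1 - 24/(12^3 - 12) = 0.986014. Corrected H = 4.121795 / 0.986014 = 4.180260.
Step 5: Under H0, H ~ chi^2(2); p-value = 0.123671.
Step 6: alpha = 0.05. fail to reject H0.

H = 4.1803, df = 2, p = 0.123671, fail to reject H0.


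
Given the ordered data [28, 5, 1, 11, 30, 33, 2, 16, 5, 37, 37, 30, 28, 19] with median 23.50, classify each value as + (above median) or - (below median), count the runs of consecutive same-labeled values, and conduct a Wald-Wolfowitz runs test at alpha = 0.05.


Step 1: Compute median = 23.50; label A = above, B = below.
Labels in order: ABBBAABBBAAAAB  (n_A = 7, n_B = 7)
Step 2: Count runs R = 6.
Step 3: Under H0 (random ordering), E[R] = 2*n_A*n_B/(n_A+n_B) + 1 = 2*7*7/14 + 1 = 8.0000.
        Var[R] = 2*n_A*n_B*(2*n_A*n_B - n_A - n_B) / ((n_A+n_B)^2 * (n_A+n_B-1)) = 8232/2548 = 3.2308.
        SD[R] = 1.7974.
Step 4: Continuity-corrected z = (R + 0.5 - E[R]) / SD[R] = (6 + 0.5 - 8.0000) / 1.7974 = -0.8345.
Step 5: Two-sided p-value via normal approximation = 2*(1 - Phi(|z|)) = 0.403986.
Step 6: alpha = 0.05. fail to reject H0.

R = 6, z = -0.8345, p = 0.403986, fail to reject H0.


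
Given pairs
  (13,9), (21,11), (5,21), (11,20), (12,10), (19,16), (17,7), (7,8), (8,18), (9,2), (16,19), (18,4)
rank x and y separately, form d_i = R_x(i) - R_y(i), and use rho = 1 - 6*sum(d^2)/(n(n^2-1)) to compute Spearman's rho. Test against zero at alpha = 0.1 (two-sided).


Step 1: Rank x and y separately (midranks; no ties here).
rank(x): 13->7, 21->12, 5->1, 11->5, 12->6, 19->11, 17->9, 7->2, 8->3, 9->4, 16->8, 18->10
rank(y): 9->5, 11->7, 21->12, 20->11, 10->6, 16->8, 7->3, 8->4, 18->9, 2->1, 19->10, 4->2
Step 2: d_i = R_x(i) - R_y(i); compute d_i^2.
  (7-5)^2=4, (12-7)^2=25, (1-12)^2=121, (5-11)^2=36, (6-6)^2=0, (11-8)^2=9, (9-3)^2=36, (2-4)^2=4, (3-9)^2=36, (4-1)^2=9, (8-10)^2=4, (10-2)^2=64
sum(d^2) = 348.
Step 3: rho = 1 - 6*348 / (12*(12^2 - 1)) = 1 - 2088/1716 = -0.216783.
Step 4: Under H0, t = rho * sqrt((n-2)/(1-rho^2)) = -0.7022 ~ t(10).
Step 5: Two-sided p-value from the t-distribution with 10 df = 0.498556.
Step 6: alpha = 0.1. fail to reject H0.

rho = -0.2168, p = 0.498556, fail to reject H0 at alpha = 0.1.


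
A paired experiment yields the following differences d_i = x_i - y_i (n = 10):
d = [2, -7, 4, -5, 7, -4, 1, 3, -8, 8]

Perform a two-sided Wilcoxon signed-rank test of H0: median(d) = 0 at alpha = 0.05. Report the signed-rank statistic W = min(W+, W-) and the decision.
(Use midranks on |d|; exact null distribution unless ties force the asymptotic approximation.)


Step 1: Drop any zero differences (none here) and take |d_i|.
|d| = [2, 7, 4, 5, 7, 4, 1, 3, 8, 8]
Step 2: Midrank |d_i| (ties get averaged ranks).
ranks: |2|->2, |7|->7.5, |4|->4.5, |5|->6, |7|->7.5, |4|->4.5, |1|->1, |3|->3, |8|->9.5, |8|->9.5
Step 3: Attach original signs; sum ranks with positive sign and with negative sign.
W+ = 2 + 4.5 + 7.5 + 1 + 3 + 9.5 = 27.5
W- = 7.5 + 6 + 4.5 + 9.5 = 27.5
(Check: W+ + W- = 55 should equal n(n+1)/2 = 55.)
Step 4: Test statistic W = min(W+, W-) = 27.5.
Step 5: Ties in |d|, so use the tie-corrected normal approximation.
        E[W] = n(n+1)/4 = 10*11/4 = 27.5.
        Tie groups: |d|=4 (t=2), |d|=7 (t=2), |d|=8 (t=2); sum(t^3 - t) = 18.
        Var[W] = n(n+1)(2n+1)/24 - sum(t^3-t)/48 = 2310/24 - 18/48 = 95.875.
        z = (W - E[W]) / sqrt(Var[W]) = (27.5 - 27.5) / 9.7916 = 0.0000.
        Two-sided p = 2*Phi(z) = 1.000000.
Step 6: alpha = 0.05. fail to reject H0.

W+ = 27.5, W- = 27.5, W = min = 27.5, p = 1.000000, fail to reject H0.
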